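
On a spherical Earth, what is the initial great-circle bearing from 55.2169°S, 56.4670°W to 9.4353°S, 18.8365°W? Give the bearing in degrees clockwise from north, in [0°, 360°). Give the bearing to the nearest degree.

48°

Δλ = -18.8365 − -56.4670 = 37.6305°.
θ = atan2( sin Δλ · cos φ₂ , cos φ₁ · sin φ₂ − sin φ₁ · cos φ₂ · cos Δλ )
  = atan2(0.60231, 0.54814) = 47.696° → normalised to [0°, 360°): 47.696°.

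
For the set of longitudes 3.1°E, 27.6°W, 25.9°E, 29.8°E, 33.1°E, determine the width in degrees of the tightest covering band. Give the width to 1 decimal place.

60.7°

Sort the longitudes: -27.6°, +3.1°, +25.9°, +29.8°, +33.1°.
Eastward gaps between consecutive values (wrapping around): 30.7°, 22.8°, 3.9°, 3.3°, 299.3°.
Largest gap = 299.3° ⇒ minimal covering band is its complement: 360° − 299.3° = 60.7°.
Band runs from -27.6° eastward to +33.1°.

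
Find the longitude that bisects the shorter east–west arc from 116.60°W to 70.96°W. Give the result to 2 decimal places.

93.78°W

Signed shortest Δλ from -116.60° to -70.96° is +45.64°.
Midpoint longitude = -116.60° + (+45.64°)/2 = -116.60° + 22.82° = -93.78°.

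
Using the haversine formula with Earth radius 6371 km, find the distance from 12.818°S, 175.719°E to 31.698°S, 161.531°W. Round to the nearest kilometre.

3131 km

Δλ = -161.531 − 175.719 = -337.250°; wrapped into (−180°, 180°]: 22.750°.
Δφ = -31.698 − -12.818 = -18.880°.
a = sin²(Δφ/2) + cos φ₁ · cos φ₂ · sin²(Δλ/2) = 0.059173.
c = 2·atan2(√a, √(1−a)) = 0.49144 rad → d = 6371·c ≈ 3130.96 km.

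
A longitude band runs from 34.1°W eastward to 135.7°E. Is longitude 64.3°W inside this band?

Band width going east from -34.1° to +135.7°: ((135.7 − -34.1) mod 360) = 169.8°.
Offset of -64.3° east of the west edge: ((-64.3 − -34.1) mod 360) = 329.8°.
329.8° > 169.8° ⇒ outside.

No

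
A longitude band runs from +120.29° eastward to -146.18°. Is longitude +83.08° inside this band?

Band width going east from +120.29° to -146.18°: ((-146.18 − 120.29) mod 360) = 93.53°.
Offset of +83.08° east of the west edge: ((83.08 − 120.29) mod 360) = 322.79°.
322.79° > 93.53° ⇒ outside.

No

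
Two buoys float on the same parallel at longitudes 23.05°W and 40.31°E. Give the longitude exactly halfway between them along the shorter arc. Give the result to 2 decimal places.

Signed shortest Δλ from -23.05° to +40.31° is +63.36°.
Midpoint longitude = -23.05° + (+63.36°)/2 = -23.05° + 31.68° = +8.63°.

8.63°E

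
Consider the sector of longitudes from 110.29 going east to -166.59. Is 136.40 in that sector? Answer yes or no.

Band width going east from +110.29° to -166.59°: ((-166.59 − 110.29) mod 360) = 83.12°.
Offset of +136.40° east of the west edge: ((136.40 − 110.29) mod 360) = 26.11°.
26.11° ≤ 83.12° ⇒ inside.

Yes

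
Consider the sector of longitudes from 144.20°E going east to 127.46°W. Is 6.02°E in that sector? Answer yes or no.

No

Band width going east from +144.20° to -127.46°: ((-127.46 − 144.20) mod 360) = 88.34°.
Offset of +6.02° east of the west edge: ((6.02 − 144.20) mod 360) = 221.82°.
221.82° > 88.34° ⇒ outside.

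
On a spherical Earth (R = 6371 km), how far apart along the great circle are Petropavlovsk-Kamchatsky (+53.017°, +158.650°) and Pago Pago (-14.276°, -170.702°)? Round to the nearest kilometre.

Δλ = -170.702 − 158.650 = -329.352°; wrapped into (−180°, 180°]: 30.648°.
Δφ = -14.276 − 53.017 = -67.293°.
a = sin²(Δφ/2) + cos φ₁ · cos φ₂ · sin²(Δλ/2) = 0.347709.
c = 2·atan2(√a, √(1−a)) = 1.26130 rad → d = 6371·c ≈ 8035.72 km.

8036 km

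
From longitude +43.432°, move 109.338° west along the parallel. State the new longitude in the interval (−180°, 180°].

Start at +43.432°; shift −109.338° → -65.906°.
-65.906° already lies in (−180°, 180°].

-65.906°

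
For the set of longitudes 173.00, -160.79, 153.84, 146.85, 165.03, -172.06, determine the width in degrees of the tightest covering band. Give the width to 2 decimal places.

Sort the longitudes: -172.06°, -160.79°, +146.85°, +153.84°, +165.03°, +173.00°.
Eastward gaps between consecutive values (wrapping around): 11.27°, 307.64°, 6.99°, 11.19°, 7.97°, 14.94°.
Largest gap = 307.64° ⇒ minimal covering band is its complement: 360° − 307.64° = 52.36°.
Band runs from +146.85° eastward to -160.79°, crossing the antimeridian.

52.36°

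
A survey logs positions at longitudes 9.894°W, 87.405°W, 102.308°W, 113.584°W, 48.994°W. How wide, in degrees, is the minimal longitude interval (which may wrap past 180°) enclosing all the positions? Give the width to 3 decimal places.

103.690°

Sort the longitudes: -113.584°, -102.308°, -87.405°, -48.994°, -9.894°.
Eastward gaps between consecutive values (wrapping around): 11.276°, 14.903°, 38.411°, 39.100°, 256.310°.
Largest gap = 256.310° ⇒ minimal covering band is its complement: 360° − 256.310° = 103.690°.
Band runs from -113.584° eastward to -9.894°.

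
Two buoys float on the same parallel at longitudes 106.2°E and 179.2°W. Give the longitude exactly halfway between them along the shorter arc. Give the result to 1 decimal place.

Signed shortest Δλ from +106.2° to -179.2° is +74.6°.
Midpoint longitude = +106.2° + (+74.6°)/2 = +106.2° + 37.3° = +143.5°.
(The naïve average (+106.2 + -179.2)/2 = -36.5° is on the wrong side of the globe.)

143.5°E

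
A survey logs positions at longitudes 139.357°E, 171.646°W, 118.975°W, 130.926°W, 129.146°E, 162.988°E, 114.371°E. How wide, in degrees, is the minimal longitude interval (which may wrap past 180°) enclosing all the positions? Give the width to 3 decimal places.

126.654°

Sort the longitudes: -171.646°, -130.926°, -118.975°, +114.371°, +129.146°, +139.357°, +162.988°.
Eastward gaps between consecutive values (wrapping around): 40.720°, 11.951°, 233.346°, 14.775°, 10.211°, 23.631°, 25.366°.
Largest gap = 233.346° ⇒ minimal covering band is its complement: 360° − 233.346° = 126.654°.
Band runs from +114.371° eastward to -118.975°, crossing the antimeridian.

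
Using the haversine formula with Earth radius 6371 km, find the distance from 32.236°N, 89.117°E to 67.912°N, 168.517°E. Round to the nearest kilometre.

6276 km

Δλ = 168.517 − 89.117 = 79.400°.
Δφ = 67.912 − 32.236 = 35.676°.
a = sin²(Δφ/2) + cos φ₁ · cos φ₂ · sin²(Δλ/2) = 0.223616.
c = 2·atan2(√a, √(1−a)) = 0.98511 rad → d = 6371·c ≈ 6276.16 km.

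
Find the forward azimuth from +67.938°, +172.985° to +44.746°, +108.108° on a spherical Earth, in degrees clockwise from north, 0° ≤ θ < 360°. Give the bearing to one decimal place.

Δλ = 108.108 − 172.985 = -64.877°.
θ = atan2( sin Δλ · cos φ₂ , cos φ₁ · sin φ₂ − sin φ₁ · cos φ₂ · cos Δλ )
  = atan2(-0.64305, -0.01504) = -91.340° → normalised to [0°, 360°): 268.660°.

268.7°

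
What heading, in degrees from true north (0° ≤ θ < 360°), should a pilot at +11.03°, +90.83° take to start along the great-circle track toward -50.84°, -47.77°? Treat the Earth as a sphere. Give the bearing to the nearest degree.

212°

Δλ = -47.77 − 90.83 = -138.60°.
θ = atan2( sin Δλ · cos φ₂ , cos φ₁ · sin φ₂ − sin φ₁ · cos φ₂ · cos Δλ )
  = atan2(-0.41761, -0.67043) = -148.081° → normalised to [0°, 360°): 211.919°.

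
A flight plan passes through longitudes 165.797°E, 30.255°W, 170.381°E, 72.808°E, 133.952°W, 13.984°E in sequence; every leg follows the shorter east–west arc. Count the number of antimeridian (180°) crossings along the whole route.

3

Leg 1: +165.797° → -30.255°, shortest Δλ = 163.948° (east) — crosses 180°.
Leg 2: -30.255° → +170.381°, shortest Δλ = -159.364° (west) — crosses 180°.
Leg 3: +170.381° → +72.808°, shortest Δλ = -97.573° (west) — does not cross 180°.
Leg 4: +72.808° → -133.952°, shortest Δλ = 153.24° (east) — crosses 180°.
Leg 5: -133.952° → +13.984°, shortest Δλ = 147.936° (east) — does not cross 180°.
Total crossings: 3.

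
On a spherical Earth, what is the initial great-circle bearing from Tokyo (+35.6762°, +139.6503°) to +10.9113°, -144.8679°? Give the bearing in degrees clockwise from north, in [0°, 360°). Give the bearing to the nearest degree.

89°

Δλ = -144.8679 − 139.6503 = -284.5182°; wrapped into (−180°, 180°]: 75.4818°.
θ = atan2( sin Δλ · cos φ₂ , cos φ₁ · sin φ₂ − sin φ₁ · cos φ₂ · cos Δλ )
  = atan2(0.95057, 0.01021) = 89.385° → normalised to [0°, 360°): 89.385°.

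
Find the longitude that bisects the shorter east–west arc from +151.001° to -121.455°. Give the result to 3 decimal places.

Signed shortest Δλ from +151.001° to -121.455° is +87.544°.
Midpoint longitude = +151.001° + (+87.544°)/2 = +151.001° + 43.772° = +194.773°.
Normalise into (−180°, 180°]: -165.227°.
(The naïve average (+151.001 + -121.455)/2 = 14.773° is on the wrong side of the globe.)

-165.227°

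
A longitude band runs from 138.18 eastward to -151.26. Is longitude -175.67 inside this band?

Band width going east from +138.18° to -151.26°: ((-151.26 − 138.18) mod 360) = 70.56°.
Offset of -175.67° east of the west edge: ((-175.67 − 138.18) mod 360) = 46.15°.
46.15° ≤ 70.56° ⇒ inside.

Yes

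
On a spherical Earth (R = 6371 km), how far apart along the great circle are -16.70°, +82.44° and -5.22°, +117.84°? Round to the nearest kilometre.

4061 km

Δλ = 117.84 − 82.44 = 35.40°.
Δφ = -5.22 − -16.70 = 11.48°.
a = sin²(Δφ/2) + cos φ₁ · cos φ₂ · sin²(Δλ/2) = 0.098173.
c = 2·atan2(√a, √(1−a)) = 0.63739 rad → d = 6371·c ≈ 4060.79 km.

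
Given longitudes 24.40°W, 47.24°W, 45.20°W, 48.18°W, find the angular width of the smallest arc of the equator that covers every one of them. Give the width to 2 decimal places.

23.78°

Sort the longitudes: -48.18°, -47.24°, -45.20°, -24.40°.
Eastward gaps between consecutive values (wrapping around): 0.94°, 2.04°, 20.80°, 336.22°.
Largest gap = 336.22° ⇒ minimal covering band is its complement: 360° − 336.22° = 23.78°.
Band runs from -48.18° eastward to -24.40°.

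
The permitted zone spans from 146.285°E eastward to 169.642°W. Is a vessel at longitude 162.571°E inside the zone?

Yes

Band width going east from +146.285° to -169.642°: ((-169.642 − 146.285) mod 360) = 44.073°.
Offset of +162.571° east of the west edge: ((162.571 − 146.285) mod 360) = 16.286°.
16.286° ≤ 44.073° ⇒ inside.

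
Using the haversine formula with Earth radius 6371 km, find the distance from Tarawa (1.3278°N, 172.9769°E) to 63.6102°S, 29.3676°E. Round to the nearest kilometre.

Δλ = 29.3676 − 172.9769 = -143.6093°.
Δφ = -63.6102 − 1.3278 = -64.9380°.
a = sin²(Δφ/2) + cos φ₁ · cos φ₂ · sin²(Δλ/2) = 0.689230.
c = 2·atan2(√a, √(1−a)) = 1.95893 rad → d = 6371·c ≈ 12480.33 km.

12480 km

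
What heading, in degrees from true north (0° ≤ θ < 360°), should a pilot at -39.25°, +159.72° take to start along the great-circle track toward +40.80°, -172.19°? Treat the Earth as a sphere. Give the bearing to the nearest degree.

21°

Δλ = -172.19 − 159.72 = -331.91°; wrapped into (−180°, 180°]: 28.09°.
θ = atan2( sin Δλ · cos φ₂ , cos φ₁ · sin φ₂ − sin φ₁ · cos φ₂ · cos Δλ )
  = atan2(0.35644, 0.92854) = 21.000° → normalised to [0°, 360°): 21.000°.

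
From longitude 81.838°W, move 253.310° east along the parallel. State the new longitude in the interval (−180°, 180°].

171.472°E

Start at -81.838°; shift +253.310° → +171.472°.
+171.472° already lies in (−180°, 180°].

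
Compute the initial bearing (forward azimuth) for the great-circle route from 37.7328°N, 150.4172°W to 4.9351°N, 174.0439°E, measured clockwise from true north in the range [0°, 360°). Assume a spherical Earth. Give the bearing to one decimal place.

233.5°

Δλ = 174.0439 − -150.4172 = 324.4611°; wrapped into (−180°, 180°]: -35.5389°.
θ = atan2( sin Δλ · cos φ₂ , cos φ₁ · sin φ₂ − sin φ₁ · cos φ₂ · cos Δλ )
  = atan2(-0.57910, -0.42810) = -126.474° → normalised to [0°, 360°): 233.526°.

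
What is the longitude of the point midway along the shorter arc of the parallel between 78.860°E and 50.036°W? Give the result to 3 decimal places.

14.412°E

Signed shortest Δλ from +78.860° to -50.036° is -128.896°.
Midpoint longitude = +78.860° + (-128.896°)/2 = +78.860° − 64.448° = +14.412°.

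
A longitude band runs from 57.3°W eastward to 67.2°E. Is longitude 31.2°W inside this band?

Yes

Band width going east from -57.3° to +67.2°: ((67.2 − -57.3) mod 360) = 124.5°.
Offset of -31.2° east of the west edge: ((-31.2 − -57.3) mod 360) = 26.1°.
26.1° ≤ 124.5° ⇒ inside.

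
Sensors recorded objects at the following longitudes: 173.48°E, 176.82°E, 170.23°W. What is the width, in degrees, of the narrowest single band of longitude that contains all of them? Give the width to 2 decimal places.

Sort the longitudes: -170.23°, +173.48°, +176.82°.
Eastward gaps between consecutive values (wrapping around): 343.71°, 3.34°, 12.95°.
Largest gap = 343.71° ⇒ minimal covering band is its complement: 360° − 343.71° = 16.29°.
Band runs from +173.48° eastward to -170.23°, crossing the antimeridian.

16.29°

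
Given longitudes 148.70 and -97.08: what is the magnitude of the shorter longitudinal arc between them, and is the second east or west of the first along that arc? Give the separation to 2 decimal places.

114.22° east

Raw difference: -97.08 − 148.70 = -245.78°.
Normalise into (−180°, 180°]: -245.78° + 360° = 114.22°.
Positive ⇒ the second point lies to the east; separation 114.22°.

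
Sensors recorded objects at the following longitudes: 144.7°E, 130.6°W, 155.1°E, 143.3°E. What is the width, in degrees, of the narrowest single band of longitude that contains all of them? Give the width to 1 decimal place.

Sort the longitudes: -130.6°, +143.3°, +144.7°, +155.1°.
Eastward gaps between consecutive values (wrapping around): 273.9°, 1.4°, 10.4°, 74.3°.
Largest gap = 273.9° ⇒ minimal covering band is its complement: 360° − 273.9° = 86.1°.
Band runs from +143.3° eastward to -130.6°, crossing the antimeridian.

86.1°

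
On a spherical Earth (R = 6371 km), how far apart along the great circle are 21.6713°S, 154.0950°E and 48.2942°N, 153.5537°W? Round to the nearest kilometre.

Δλ = -153.5537 − 154.0950 = -307.6487°; wrapped into (−180°, 180°]: 52.3513°.
Δφ = 48.2942 − -21.6713 = 69.9655°.
a = sin²(Δφ/2) + cos φ₁ · cos φ₂ · sin²(Δλ/2) = 0.449019.
c = 2·atan2(√a, √(1−a)) = 1.46866 rad → d = 6371·c ≈ 9356.81 km.

9357 km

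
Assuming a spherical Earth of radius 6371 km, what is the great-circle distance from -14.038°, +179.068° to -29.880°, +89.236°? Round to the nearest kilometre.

9220 km

Δλ = 89.236 − 179.068 = -89.832°.
Δφ = -29.880 − -14.038 = -15.842°.
a = sin²(Δφ/2) + cos φ₁ · cos φ₂ · sin²(Δλ/2) = 0.438346.
c = 2·atan2(√a, √(1−a)) = 1.44717 rad → d = 6371·c ≈ 9219.94 km.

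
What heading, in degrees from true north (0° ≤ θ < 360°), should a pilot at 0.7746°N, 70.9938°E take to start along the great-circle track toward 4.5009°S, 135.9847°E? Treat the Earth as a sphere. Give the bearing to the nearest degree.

95°

Δλ = 135.9847 − 70.9938 = 64.9909°.
θ = atan2( sin Δλ · cos φ₂ , cos φ₁ · sin φ₂ − sin φ₁ · cos φ₂ · cos Δλ )
  = atan2(0.90345, -0.08417) = 95.322° → normalised to [0°, 360°): 95.322°.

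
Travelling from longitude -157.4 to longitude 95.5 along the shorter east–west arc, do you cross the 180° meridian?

Yes

Naïve |95.5 − -157.4| = 252.9° > 180°, so the shorter arc goes the other way round — across 180°.
Signed shortest Δλ = ((95.5 − -157.4 + 180) mod 360) − 180 = -107.1°.
Going west by 107.1° from -157.4° passes through 180° before reaching +95.5°.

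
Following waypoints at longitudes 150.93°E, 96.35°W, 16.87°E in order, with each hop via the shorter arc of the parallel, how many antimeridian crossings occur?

Leg 1: +150.93° → -96.35°, shortest Δλ = 112.72° (east) — crosses 180°.
Leg 2: -96.35° → +16.87°, shortest Δλ = 113.22° (east) — does not cross 180°.
Total crossings: 1.

1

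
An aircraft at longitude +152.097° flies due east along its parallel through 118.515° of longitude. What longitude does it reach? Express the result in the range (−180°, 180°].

Start at +152.097°; shift +118.515° → +270.612°.
+270.612° lies outside (−180°, 180°]; subtract 360° → -89.388°.

-89.388°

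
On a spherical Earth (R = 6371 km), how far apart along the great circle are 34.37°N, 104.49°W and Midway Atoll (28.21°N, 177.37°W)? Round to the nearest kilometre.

6811 km

Δλ = -177.37 − -104.49 = -72.88°.
Δφ = 28.21 − 34.37 = -6.16°.
a = sin²(Δφ/2) + cos φ₁ · cos φ₂ · sin²(Δλ/2) = 0.259512.
c = 2·atan2(√a, √(1−a)) = 1.06903 rad → d = 6371·c ≈ 6810.78 km.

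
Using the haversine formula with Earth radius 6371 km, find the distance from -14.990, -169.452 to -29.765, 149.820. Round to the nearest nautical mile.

2413 nmi

Δλ = 149.820 − -169.452 = 319.272°; wrapped into (−180°, 180°]: -40.728°.
Δφ = -29.765 − -14.990 = -14.775°.
a = sin²(Δφ/2) + cos φ₁ · cos φ₂ · sin²(Δλ/2) = 0.118072.
c = 2·atan2(√a, √(1−a)) = 0.70153 rad → d = 6371·c ≈ 4469.44 km ≈ 2413.31 nmi.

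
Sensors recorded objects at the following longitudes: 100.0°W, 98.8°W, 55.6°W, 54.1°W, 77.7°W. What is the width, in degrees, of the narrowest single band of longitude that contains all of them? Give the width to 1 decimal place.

45.9°

Sort the longitudes: -100.0°, -98.8°, -77.7°, -55.6°, -54.1°.
Eastward gaps between consecutive values (wrapping around): 1.2°, 21.1°, 22.1°, 1.5°, 314.1°.
Largest gap = 314.1° ⇒ minimal covering band is its complement: 360° − 314.1° = 45.9°.
Band runs from -100.0° eastward to -54.1°.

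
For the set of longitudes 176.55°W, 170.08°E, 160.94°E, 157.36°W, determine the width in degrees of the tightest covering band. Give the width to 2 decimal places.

41.70°

Sort the longitudes: -176.55°, -157.36°, +160.94°, +170.08°.
Eastward gaps between consecutive values (wrapping around): 19.19°, 318.30°, 9.14°, 13.37°.
Largest gap = 318.30° ⇒ minimal covering band is its complement: 360° − 318.30° = 41.70°.
Band runs from +160.94° eastward to -157.36°, crossing the antimeridian.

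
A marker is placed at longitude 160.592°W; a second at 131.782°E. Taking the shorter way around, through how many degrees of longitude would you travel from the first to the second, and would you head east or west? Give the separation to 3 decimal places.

Raw difference: 131.782 − -160.592 = 292.374°.
Normalise into (−180°, 180°]: 292.374° − 360° = -67.626°.
Negative ⇒ the second point lies to the west; separation 67.626°.

67.626° west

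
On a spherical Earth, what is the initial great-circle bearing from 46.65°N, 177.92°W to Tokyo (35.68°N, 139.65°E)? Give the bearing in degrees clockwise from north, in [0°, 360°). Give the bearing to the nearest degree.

Δλ = 139.65 − -177.92 = 317.57°; wrapped into (−180°, 180°]: -42.43°.
θ = atan2( sin Δλ · cos φ₂ , cos φ₁ · sin φ₂ − sin φ₁ · cos φ₂ · cos Δλ )
  = atan2(-0.54804, -0.03560) = -93.717° → normalised to [0°, 360°): 266.283°.

266°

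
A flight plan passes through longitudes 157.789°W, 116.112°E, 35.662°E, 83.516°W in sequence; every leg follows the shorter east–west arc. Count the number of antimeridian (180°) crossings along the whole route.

1

Leg 1: -157.789° → +116.112°, shortest Δλ = -86.099° (west) — crosses 180°.
Leg 2: +116.112° → +35.662°, shortest Δλ = -80.45° (west) — does not cross 180°.
Leg 3: +35.662° → -83.516°, shortest Δλ = -119.178° (west) — does not cross 180°.
Total crossings: 1.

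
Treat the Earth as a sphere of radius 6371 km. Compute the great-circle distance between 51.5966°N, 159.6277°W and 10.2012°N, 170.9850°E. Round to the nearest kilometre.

Δλ = 170.9850 − -159.6277 = 330.6127°; wrapped into (−180°, 180°]: -29.3873°.
Δφ = 10.2012 − 51.5966 = -41.3954°.
a = sin²(Δφ/2) + cos φ₁ · cos φ₂ · sin²(Δλ/2) = 0.164253.
c = 2·atan2(√a, √(1−a)) = 0.83457 rad → d = 6371·c ≈ 5317.07 km.

5317 km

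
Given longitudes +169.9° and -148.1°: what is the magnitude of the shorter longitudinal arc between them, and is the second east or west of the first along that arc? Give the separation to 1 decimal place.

42.0° east

Raw difference: -148.1 − 169.9 = -318.0°.
Normalise into (−180°, 180°]: -318.0° + 360° = 42.0°.
Positive ⇒ the second point lies to the east; separation 42.0°.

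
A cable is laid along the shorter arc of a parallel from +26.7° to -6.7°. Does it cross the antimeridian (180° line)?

No

Signed shortest Δλ = ((-6.7 − 26.7 + 180) mod 360) − 180 = -33.4°.
Going west by 33.4° from +26.7° reaches -6.7° without touching 180°.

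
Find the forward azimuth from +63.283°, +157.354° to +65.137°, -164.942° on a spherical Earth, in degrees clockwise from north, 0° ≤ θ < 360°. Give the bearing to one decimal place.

Δλ = -164.942 − 157.354 = -322.296°; wrapped into (−180°, 180°]: 37.704°.
θ = atan2( sin Δλ · cos φ₂ , cos φ₁ · sin φ₂ − sin φ₁ · cos φ₂ · cos Δλ )
  = atan2(0.25714, 0.11078) = 66.693° → normalised to [0°, 360°): 66.693°.

66.7°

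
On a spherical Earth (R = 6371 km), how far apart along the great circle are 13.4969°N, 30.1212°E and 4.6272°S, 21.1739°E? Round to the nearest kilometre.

Δλ = 21.1739 − 30.1212 = -8.9473°.
Δφ = -4.6272 − 13.4969 = -18.1241°.
a = sin²(Δφ/2) + cos φ₁ · cos φ₂ · sin²(Δλ/2) = 0.030704.
c = 2·atan2(√a, √(1−a)) = 0.35227 rad → d = 6371·c ≈ 2244.32 km.

2244 km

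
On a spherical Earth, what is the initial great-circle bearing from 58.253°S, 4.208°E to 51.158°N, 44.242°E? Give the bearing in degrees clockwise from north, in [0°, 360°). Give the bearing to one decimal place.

26.2°

Δλ = 44.242 − 4.208 = 40.034°.
θ = atan2( sin Δλ · cos φ₂ , cos φ₁ · sin φ₂ − sin φ₁ · cos φ₂ · cos Δλ )
  = atan2(0.40343, 0.81818) = 26.247° → normalised to [0°, 360°): 26.247°.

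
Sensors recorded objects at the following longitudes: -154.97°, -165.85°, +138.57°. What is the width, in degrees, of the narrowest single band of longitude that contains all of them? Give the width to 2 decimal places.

Sort the longitudes: -165.85°, -154.97°, +138.57°.
Eastward gaps between consecutive values (wrapping around): 10.88°, 293.54°, 55.58°.
Largest gap = 293.54° ⇒ minimal covering band is its complement: 360° − 293.54° = 66.46°.
Band runs from +138.57° eastward to -154.97°, crossing the antimeridian.

66.46°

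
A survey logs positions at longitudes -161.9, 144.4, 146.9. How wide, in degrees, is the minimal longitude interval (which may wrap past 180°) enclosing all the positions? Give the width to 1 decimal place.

Sort the longitudes: -161.9°, +144.4°, +146.9°.
Eastward gaps between consecutive values (wrapping around): 306.3°, 2.5°, 51.2°.
Largest gap = 306.3° ⇒ minimal covering band is its complement: 360° − 306.3° = 53.7°.
Band runs from +144.4° eastward to -161.9°, crossing the antimeridian.

53.7°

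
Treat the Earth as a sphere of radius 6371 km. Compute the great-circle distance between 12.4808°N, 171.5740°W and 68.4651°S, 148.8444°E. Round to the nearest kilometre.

Δλ = 148.8444 − -171.5740 = 320.4184°; wrapped into (−180°, 180°]: -39.5816°.
Δφ = -68.4651 − 12.4808 = -80.9459°.
a = sin²(Δφ/2) + cos φ₁ · cos φ₂ · sin²(Δλ/2) = 0.462403.
c = 2·atan2(√a, √(1−a)) = 1.49553 rad → d = 6371·c ≈ 9528.03 km.

9528 km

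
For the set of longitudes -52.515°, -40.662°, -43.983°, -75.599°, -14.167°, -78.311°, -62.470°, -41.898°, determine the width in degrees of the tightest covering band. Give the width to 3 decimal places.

Sort the longitudes: -78.311°, -75.599°, -62.470°, -52.515°, -43.983°, -41.898°, -40.662°, -14.167°.
Eastward gaps between consecutive values (wrapping around): 2.712°, 13.129°, 9.955°, 8.532°, 2.085°, 1.236°, 26.495°, 295.856°.
Largest gap = 295.856° ⇒ minimal covering band is its complement: 360° − 295.856° = 64.144°.
Band runs from -78.311° eastward to -14.167°.

64.144°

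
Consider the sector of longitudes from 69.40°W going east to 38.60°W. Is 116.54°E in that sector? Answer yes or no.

Band width going east from -69.40° to -38.60°: ((-38.60 − -69.40) mod 360) = 30.80°.
Offset of +116.54° east of the west edge: ((116.54 − -69.40) mod 360) = 185.94°.
185.94° > 30.80° ⇒ outside.

No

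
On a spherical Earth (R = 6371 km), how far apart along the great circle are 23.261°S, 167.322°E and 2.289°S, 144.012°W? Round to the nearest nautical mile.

3094 nmi

Δλ = -144.012 − 167.322 = -311.334°; wrapped into (−180°, 180°]: 48.666°.
Δφ = -2.289 − -23.261 = 20.972°.
a = sin²(Δφ/2) + cos φ₁ · cos φ₂ · sin²(Δλ/2) = 0.188974.
c = 2·atan2(√a, √(1−a)) = 0.89944 rad → d = 6371·c ≈ 5730.30 km ≈ 3094.12 nmi.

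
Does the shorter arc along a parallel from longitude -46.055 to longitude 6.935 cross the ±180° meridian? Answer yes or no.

No

Signed shortest Δλ = ((6.935 − -46.055 + 180) mod 360) − 180 = 52.99°.
Going east by 52.99° from -46.055° reaches +6.935° without touching 180°.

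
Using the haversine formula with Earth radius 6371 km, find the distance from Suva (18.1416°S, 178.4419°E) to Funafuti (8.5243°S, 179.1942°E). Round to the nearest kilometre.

1072 km

Δλ = 179.1942 − 178.4419 = 0.7523°.
Δφ = -8.5243 − -18.1416 = 9.6173°.
a = sin²(Δφ/2) + cos φ₁ · cos φ₂ · sin²(Δλ/2) = 0.007068.
c = 2·atan2(√a, √(1−a)) = 0.16834 rad → d = 6371·c ≈ 1072.48 km.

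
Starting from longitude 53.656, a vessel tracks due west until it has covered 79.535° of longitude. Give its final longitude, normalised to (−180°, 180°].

-25.879°

Start at +53.656°; shift −79.535° → -25.879°.
-25.879° already lies in (−180°, 180°].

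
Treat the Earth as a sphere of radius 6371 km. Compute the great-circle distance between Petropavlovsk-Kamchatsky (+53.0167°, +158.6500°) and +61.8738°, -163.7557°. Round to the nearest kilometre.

2412 km

Δλ = -163.7557 − 158.6500 = -322.4057°; wrapped into (−180°, 180°]: 37.5943°.
Δφ = 61.8738 − 53.0167 = 8.8571°.
a = sin²(Δφ/2) + cos φ₁ · cos φ₂ · sin²(Δλ/2) = 0.035406.
c = 2·atan2(√a, √(1−a)) = 0.37859 rad → d = 6371·c ≈ 2411.99 km.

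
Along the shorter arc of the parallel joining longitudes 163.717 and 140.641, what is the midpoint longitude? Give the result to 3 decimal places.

Signed shortest Δλ from +163.717° to +140.641° is -23.076°.
Midpoint longitude = +163.717° + (-23.076°)/2 = +163.717° − 11.538° = +152.179°.

+152.179°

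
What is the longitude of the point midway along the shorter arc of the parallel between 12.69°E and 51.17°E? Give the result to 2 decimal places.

Signed shortest Δλ from +12.69° to +51.17° is +38.48°.
Midpoint longitude = +12.69° + (+38.48°)/2 = +12.69° + 19.24° = +31.93°.

31.93°E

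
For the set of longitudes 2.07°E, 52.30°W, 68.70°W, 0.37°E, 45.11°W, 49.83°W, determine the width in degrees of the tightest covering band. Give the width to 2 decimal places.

70.77°

Sort the longitudes: -68.70°, -52.30°, -49.83°, -45.11°, +0.37°, +2.07°.
Eastward gaps between consecutive values (wrapping around): 16.40°, 2.47°, 4.72°, 45.48°, 1.70°, 289.23°.
Largest gap = 289.23° ⇒ minimal covering band is its complement: 360° − 289.23° = 70.77°.
Band runs from -68.70° eastward to +2.07°.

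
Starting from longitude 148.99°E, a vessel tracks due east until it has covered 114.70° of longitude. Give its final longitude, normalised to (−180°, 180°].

Start at +148.99°; shift +114.70° → +263.69°.
+263.69° lies outside (−180°, 180°]; subtract 360° → -96.31°.

96.31°W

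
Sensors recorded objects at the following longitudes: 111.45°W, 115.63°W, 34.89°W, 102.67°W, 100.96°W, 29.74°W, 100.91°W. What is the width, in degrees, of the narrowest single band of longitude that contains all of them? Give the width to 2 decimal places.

85.89°

Sort the longitudes: -115.63°, -111.45°, -102.67°, -100.96°, -100.91°, -34.89°, -29.74°.
Eastward gaps between consecutive values (wrapping around): 4.18°, 8.78°, 1.71°, 0.05°, 66.02°, 5.15°, 274.11°.
Largest gap = 274.11° ⇒ minimal covering band is its complement: 360° − 274.11° = 85.89°.
Band runs from -115.63° eastward to -29.74°.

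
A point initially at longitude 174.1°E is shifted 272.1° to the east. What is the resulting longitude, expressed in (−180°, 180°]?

86.2°E

Start at +174.1°; shift +272.1° → +446.2°.
+446.2° lies outside (−180°, 180°]; subtract 360° → +86.2°.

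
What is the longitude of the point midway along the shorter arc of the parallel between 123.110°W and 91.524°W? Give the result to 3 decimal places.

Signed shortest Δλ from -123.110° to -91.524° is +31.586°.
Midpoint longitude = -123.110° + (+31.586°)/2 = -123.110° + 15.793° = -107.317°.

107.317°W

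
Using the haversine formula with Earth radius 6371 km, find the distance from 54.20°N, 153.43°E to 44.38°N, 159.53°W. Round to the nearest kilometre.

3508 km

Δλ = -159.53 − 153.43 = -312.96°; wrapped into (−180°, 180°]: 47.04°.
Δφ = 44.38 − 54.20 = -9.82°.
a = sin²(Δφ/2) + cos φ₁ · cos φ₂ · sin²(Δλ/2) = 0.073907.
c = 2·atan2(√a, √(1−a)) = 0.55065 rad → d = 6371·c ≈ 3508.19 km.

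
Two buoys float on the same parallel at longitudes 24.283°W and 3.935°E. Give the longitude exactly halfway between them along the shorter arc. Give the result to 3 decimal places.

Signed shortest Δλ from -24.283° to +3.935° is +28.218°.
Midpoint longitude = -24.283° + (+28.218°)/2 = -24.283° + 14.109° = -10.174°.

10.174°W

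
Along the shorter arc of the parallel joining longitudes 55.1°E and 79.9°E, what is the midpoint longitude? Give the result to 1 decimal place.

Signed shortest Δλ from +55.1° to +79.9° is +24.8°.
Midpoint longitude = +55.1° + (+24.8°)/2 = +55.1° + 12.4° = +67.5°.

67.5°E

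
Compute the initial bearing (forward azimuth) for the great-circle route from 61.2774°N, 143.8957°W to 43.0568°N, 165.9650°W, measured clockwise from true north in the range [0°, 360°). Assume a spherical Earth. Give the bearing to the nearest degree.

226°

Δλ = -165.9650 − -143.8957 = -22.0693°.
θ = atan2( sin Δλ · cos φ₂ , cos φ₁ · sin φ₂ − sin φ₁ · cos φ₂ · cos Δλ )
  = atan2(-0.27454, -0.26573) = -134.066° → normalised to [0°, 360°): 225.934°.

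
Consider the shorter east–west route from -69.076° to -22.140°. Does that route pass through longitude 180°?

Signed shortest Δλ = ((-22.140 − -69.076 + 180) mod 360) − 180 = 46.936°.
Going east by 46.936° from -69.076° reaches -22.140° without touching 180°.

No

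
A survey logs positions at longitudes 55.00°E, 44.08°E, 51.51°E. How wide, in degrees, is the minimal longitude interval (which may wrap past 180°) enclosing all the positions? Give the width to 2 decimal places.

Sort the longitudes: +44.08°, +51.51°, +55.00°.
Eastward gaps between consecutive values (wrapping around): 7.43°, 3.49°, 349.08°.
Largest gap = 349.08° ⇒ minimal covering band is its complement: 360° − 349.08° = 10.92°.
Band runs from +44.08° eastward to +55.00°.

10.92°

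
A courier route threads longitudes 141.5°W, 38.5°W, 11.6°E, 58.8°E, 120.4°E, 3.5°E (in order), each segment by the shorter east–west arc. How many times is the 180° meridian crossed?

0

Leg 1: -141.5° → -38.5°, shortest Δλ = 103.0° (east) — does not cross 180°.
Leg 2: -38.5° → +11.6°, shortest Δλ = 50.1° (east) — does not cross 180°.
Leg 3: +11.6° → +58.8°, shortest Δλ = 47.2° (east) — does not cross 180°.
Leg 4: +58.8° → +120.4°, shortest Δλ = 61.6° (east) — does not cross 180°.
Leg 5: +120.4° → +3.5°, shortest Δλ = -116.9° (west) — does not cross 180°.
Total crossings: 0.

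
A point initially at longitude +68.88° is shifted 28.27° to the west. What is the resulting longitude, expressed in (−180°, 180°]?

+40.61°

Start at +68.88°; shift −28.27° → +40.61°.
+40.61° already lies in (−180°, 180°].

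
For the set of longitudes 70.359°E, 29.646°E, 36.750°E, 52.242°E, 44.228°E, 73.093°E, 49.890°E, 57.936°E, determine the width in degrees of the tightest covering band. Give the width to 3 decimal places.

Sort the longitudes: +29.646°, +36.750°, +44.228°, +49.890°, +52.242°, +57.936°, +70.359°, +73.093°.
Eastward gaps between consecutive values (wrapping around): 7.104°, 7.478°, 5.662°, 2.352°, 5.694°, 12.423°, 2.734°, 316.553°.
Largest gap = 316.553° ⇒ minimal covering band is its complement: 360° − 316.553° = 43.447°.
Band runs from +29.646° eastward to +73.093°.

43.447°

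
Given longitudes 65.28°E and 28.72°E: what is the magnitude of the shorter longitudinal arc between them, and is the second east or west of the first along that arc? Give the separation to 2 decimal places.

Raw difference: 28.72 − 65.28 = -36.56°.
Normalise into (−180°, 180°]: -36.56° stays -36.56°.
Negative ⇒ the second point lies to the west; separation 36.56°.

36.56° west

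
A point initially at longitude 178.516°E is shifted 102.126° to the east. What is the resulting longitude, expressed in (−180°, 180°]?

79.358°W

Start at +178.516°; shift +102.126° → +280.642°.
+280.642° lies outside (−180°, 180°]; subtract 360° → -79.358°.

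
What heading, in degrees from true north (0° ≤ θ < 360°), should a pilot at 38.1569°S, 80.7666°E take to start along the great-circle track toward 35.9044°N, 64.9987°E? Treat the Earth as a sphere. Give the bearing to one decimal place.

Δλ = 64.9987 − 80.7666 = -15.7679°.
θ = atan2( sin Δλ · cos φ₂ , cos φ₁ · sin φ₂ − sin φ₁ · cos φ₂ · cos Δλ )
  = atan2(-0.22011, 0.94273) = -13.142° → normalised to [0°, 360°): 346.858°.

346.9°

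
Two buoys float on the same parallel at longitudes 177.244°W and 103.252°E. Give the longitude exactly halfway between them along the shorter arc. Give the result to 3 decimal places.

Signed shortest Δλ from -177.244° to +103.252° is -79.504°.
Midpoint longitude = -177.244° + (-79.504°)/2 = -177.244° − 39.752° = -216.996°.
Normalise into (−180°, 180°]: +143.004°.
(The naïve average (-177.244 + +103.252)/2 = -36.996° is on the wrong side of the globe.)

143.004°E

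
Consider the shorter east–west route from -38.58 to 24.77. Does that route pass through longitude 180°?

Signed shortest Δλ = ((24.77 − -38.58 + 180) mod 360) − 180 = 63.35°.
Going east by 63.35° from -38.58° reaches +24.77° without touching 180°.

No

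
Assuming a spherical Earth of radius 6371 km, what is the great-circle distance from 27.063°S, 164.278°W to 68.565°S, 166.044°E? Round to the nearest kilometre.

5012 km

Δλ = 166.044 − -164.278 = 330.322°; wrapped into (−180°, 180°]: -29.678°.
Δφ = -68.565 − -27.063 = -41.502°.
a = sin²(Δφ/2) + cos φ₁ · cos φ₂ · sin²(Δλ/2) = 0.146878.
c = 2·atan2(√a, √(1−a)) = 0.78662 rad → d = 6371·c ≈ 5011.55 km.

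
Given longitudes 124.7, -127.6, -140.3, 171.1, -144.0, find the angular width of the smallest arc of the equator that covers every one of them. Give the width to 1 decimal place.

107.7°

Sort the longitudes: -144.0°, -140.3°, -127.6°, +124.7°, +171.1°.
Eastward gaps between consecutive values (wrapping around): 3.7°, 12.7°, 252.3°, 46.4°, 44.9°.
Largest gap = 252.3° ⇒ minimal covering band is its complement: 360° − 252.3° = 107.7°.
Band runs from +124.7° eastward to -127.6°, crossing the antimeridian.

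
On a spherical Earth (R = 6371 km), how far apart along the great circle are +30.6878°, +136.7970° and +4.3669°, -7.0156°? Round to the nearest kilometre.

14542 km

Δλ = -7.0156 − 136.7970 = -143.8126°.
Δφ = 4.3669 − 30.6878 = -26.3209°.
a = sin²(Δφ/2) + cos φ₁ · cos φ₂ · sin²(Δλ/2) = 0.826595.
c = 2·atan2(√a, √(1−a)) = 2.28259 rad → d = 6371·c ≈ 14542.36 km.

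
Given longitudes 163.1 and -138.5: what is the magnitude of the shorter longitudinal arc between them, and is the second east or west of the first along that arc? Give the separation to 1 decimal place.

58.4° east

Raw difference: -138.5 − 163.1 = -301.6°.
Normalise into (−180°, 180°]: -301.6° + 360° = 58.4°.
Positive ⇒ the second point lies to the east; separation 58.4°.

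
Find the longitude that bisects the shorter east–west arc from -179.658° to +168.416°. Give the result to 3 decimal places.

Signed shortest Δλ from -179.658° to +168.416° is -11.926°.
Midpoint longitude = -179.658° + (-11.926°)/2 = -179.658° − 5.963° = -185.621°.
Normalise into (−180°, 180°]: +174.379°.
(The naïve average (-179.658 + +168.416)/2 = -5.621° is on the wrong side of the globe.)

+174.379°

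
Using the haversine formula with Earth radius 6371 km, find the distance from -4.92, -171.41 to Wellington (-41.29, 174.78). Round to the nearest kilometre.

4271 km

Δλ = 174.78 − -171.41 = 346.19°; wrapped into (−180°, 180°]: -13.81°.
Δφ = -41.29 − -4.92 = -36.37°.
a = sin²(Δφ/2) + cos φ₁ · cos φ₂ · sin²(Δλ/2) = 0.108218.
c = 2·atan2(√a, √(1−a)) = 0.67041 rad → d = 6371·c ≈ 4271.21 km.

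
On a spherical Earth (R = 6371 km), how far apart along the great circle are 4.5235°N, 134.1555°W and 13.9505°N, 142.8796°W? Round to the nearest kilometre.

Δλ = -142.8796 − -134.1555 = -8.7241°.
Δφ = 13.9505 − 4.5235 = 9.4270°.
a = sin²(Δφ/2) + cos φ₁ · cos φ₂ · sin²(Δλ/2) = 0.012349.
c = 2·atan2(√a, √(1−a)) = 0.22271 rad → d = 6371·c ≈ 1418.91 km.

1419 km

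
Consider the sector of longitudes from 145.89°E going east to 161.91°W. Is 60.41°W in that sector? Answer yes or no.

Band width going east from +145.89° to -161.91°: ((-161.91 − 145.89) mod 360) = 52.20°.
Offset of -60.41° east of the west edge: ((-60.41 − 145.89) mod 360) = 153.70°.
153.70° > 52.20° ⇒ outside.

No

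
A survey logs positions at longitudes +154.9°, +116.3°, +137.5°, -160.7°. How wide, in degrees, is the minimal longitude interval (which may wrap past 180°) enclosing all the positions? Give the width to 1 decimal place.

Sort the longitudes: -160.7°, +116.3°, +137.5°, +154.9°.
Eastward gaps between consecutive values (wrapping around): 277.0°, 21.2°, 17.4°, 44.4°.
Largest gap = 277.0° ⇒ minimal covering band is its complement: 360° − 277.0° = 83.0°.
Band runs from +116.3° eastward to -160.7°, crossing the antimeridian.

83.0°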